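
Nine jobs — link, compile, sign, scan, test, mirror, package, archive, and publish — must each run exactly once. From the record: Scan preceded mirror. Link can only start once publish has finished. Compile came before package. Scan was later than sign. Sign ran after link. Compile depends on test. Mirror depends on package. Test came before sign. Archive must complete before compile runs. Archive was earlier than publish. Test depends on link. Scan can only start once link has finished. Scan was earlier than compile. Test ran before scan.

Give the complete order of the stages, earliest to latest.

The constraints fix every adjacent pair, so only one ordering works:
archive → publish → link → test → sign → scan → compile → package → mirror.

archive, publish, link, test, sign, scan, compile, package, mirror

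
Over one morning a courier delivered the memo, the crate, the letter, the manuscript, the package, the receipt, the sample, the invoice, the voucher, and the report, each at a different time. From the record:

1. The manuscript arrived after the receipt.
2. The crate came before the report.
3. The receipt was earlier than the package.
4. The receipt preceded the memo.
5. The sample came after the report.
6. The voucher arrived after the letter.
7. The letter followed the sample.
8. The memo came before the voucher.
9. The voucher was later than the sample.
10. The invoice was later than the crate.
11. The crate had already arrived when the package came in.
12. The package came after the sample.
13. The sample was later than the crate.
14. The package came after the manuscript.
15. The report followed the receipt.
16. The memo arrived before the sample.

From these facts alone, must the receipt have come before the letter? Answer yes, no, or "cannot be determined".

Chain the constraints: the receipt → the report → the sample → the letter. Each link is directly stated, so the receipt comes before the letter.

yes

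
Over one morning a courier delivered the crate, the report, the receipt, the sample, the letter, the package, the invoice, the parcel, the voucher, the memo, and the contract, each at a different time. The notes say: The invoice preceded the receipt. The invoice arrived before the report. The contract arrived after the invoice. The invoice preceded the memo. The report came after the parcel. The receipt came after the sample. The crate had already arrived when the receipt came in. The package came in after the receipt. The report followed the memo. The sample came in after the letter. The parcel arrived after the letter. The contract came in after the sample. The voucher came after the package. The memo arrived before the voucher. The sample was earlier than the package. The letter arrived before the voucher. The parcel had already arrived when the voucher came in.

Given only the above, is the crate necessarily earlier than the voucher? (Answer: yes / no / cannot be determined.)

yes

Chain the constraints: the crate → the receipt → the package → the voucher. Each link is directly stated, so the crate comes before the voucher.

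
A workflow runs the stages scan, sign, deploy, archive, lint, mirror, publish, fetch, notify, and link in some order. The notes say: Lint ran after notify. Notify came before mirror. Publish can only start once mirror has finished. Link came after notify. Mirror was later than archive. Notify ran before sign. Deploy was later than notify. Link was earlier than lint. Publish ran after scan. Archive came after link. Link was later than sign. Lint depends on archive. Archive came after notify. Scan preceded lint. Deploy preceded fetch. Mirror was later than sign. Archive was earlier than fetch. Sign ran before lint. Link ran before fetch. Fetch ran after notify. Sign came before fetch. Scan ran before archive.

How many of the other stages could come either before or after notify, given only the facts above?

Forced after notify: archive, deploy, fetch, link, lint, mirror, publish, and sign.
That leaves scan with no forced order relative to notify — 1.

1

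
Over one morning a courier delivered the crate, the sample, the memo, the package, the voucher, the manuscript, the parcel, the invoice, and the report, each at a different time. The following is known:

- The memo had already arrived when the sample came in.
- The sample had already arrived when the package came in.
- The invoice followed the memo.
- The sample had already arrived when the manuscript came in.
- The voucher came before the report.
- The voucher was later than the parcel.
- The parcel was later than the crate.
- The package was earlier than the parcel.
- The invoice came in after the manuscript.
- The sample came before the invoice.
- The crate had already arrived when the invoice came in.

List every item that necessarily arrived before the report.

Directly stated before the report: the voucher.
The crate reaches the report via the crate → the parcel → the voucher → the report.
The memo reaches the report via the memo → the sample → the package → the parcel → the voucher → the report.
The package reaches the report via the package → the parcel → the voucher → the report.
Likewise the parcel and the sample each reach the report by chaining the stated constraints.
No chain forces the manuscript (or any of the others) ahead of the report.

the crate, the memo, the package, the parcel, the sample, the voucher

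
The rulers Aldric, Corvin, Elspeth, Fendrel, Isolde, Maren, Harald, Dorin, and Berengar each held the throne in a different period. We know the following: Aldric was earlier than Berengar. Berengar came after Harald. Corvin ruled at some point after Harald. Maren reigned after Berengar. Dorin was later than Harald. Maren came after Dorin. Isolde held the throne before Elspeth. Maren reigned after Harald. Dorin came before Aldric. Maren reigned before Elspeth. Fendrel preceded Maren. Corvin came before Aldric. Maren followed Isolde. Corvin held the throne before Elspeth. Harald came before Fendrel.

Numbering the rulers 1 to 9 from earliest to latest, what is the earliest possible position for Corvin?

Harald must come before Corvin — 1 forced predecessor.
Nothing else is forced ahead of Corvin, so their earliest slot is position 1 + 1 = 2.

2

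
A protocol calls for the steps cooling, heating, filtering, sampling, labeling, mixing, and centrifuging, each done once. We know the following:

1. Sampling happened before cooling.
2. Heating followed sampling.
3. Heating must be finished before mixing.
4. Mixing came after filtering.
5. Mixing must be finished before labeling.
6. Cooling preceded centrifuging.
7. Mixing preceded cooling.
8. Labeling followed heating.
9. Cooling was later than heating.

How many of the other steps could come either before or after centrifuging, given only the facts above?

1

Forced before centrifuging: cooling, filtering, heating, mixing, and sampling.
That leaves labeling with no forced order relative to centrifuging — 1.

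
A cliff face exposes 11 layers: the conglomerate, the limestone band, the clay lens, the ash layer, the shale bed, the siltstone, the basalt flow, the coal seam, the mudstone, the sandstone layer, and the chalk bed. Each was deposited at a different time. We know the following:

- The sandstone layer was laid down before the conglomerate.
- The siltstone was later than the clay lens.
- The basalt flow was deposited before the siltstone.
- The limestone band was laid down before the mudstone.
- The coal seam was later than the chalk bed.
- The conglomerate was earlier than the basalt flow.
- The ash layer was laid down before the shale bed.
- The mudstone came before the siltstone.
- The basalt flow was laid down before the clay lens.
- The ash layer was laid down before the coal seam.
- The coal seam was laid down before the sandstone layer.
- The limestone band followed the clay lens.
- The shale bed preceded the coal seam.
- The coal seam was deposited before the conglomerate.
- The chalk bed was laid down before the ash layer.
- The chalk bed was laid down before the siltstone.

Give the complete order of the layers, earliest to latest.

the chalk bed, the ash layer, the shale bed, the coal seam, the sandstone layer, the conglomerate, the basalt flow, the clay lens, the limestone band, the mudstone, the siltstone

The constraints fix every adjacent pair, so only one ordering works:
the chalk bed → the ash layer → the shale bed → the coal seam → the sandstone layer → the conglomerate → the basalt flow → the clay lens → the limestone band → the mudstone → the siltstone.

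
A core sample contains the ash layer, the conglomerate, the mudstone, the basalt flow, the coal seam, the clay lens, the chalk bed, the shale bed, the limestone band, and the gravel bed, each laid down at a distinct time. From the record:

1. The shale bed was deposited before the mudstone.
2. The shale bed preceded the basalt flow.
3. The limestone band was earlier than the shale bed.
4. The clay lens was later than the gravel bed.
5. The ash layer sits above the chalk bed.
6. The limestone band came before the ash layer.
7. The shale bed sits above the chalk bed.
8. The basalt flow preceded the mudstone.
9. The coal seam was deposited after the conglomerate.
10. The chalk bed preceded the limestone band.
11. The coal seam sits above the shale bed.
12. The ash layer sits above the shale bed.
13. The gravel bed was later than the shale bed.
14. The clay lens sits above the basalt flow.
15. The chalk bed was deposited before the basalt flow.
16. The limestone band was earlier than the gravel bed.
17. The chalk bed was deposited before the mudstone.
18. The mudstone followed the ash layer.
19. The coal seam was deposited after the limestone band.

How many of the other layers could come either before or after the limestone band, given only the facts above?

1

Forced before the limestone band: the chalk bed; forced after the limestone band: the ash layer, the basalt flow, the clay lens, the coal seam, the gravel bed, the mudstone, and the shale bed.
That leaves the conglomerate with no forced order relative to the limestone band — 1.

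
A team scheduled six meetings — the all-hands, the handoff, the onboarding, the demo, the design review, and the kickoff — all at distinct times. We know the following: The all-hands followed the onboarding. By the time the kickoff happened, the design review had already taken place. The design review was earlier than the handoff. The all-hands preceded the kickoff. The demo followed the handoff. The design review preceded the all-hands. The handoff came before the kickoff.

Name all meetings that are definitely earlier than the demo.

Directly stated before the demo: the handoff.
The design review reaches the demo via the design review → the handoff → the demo.

the design review, the handoff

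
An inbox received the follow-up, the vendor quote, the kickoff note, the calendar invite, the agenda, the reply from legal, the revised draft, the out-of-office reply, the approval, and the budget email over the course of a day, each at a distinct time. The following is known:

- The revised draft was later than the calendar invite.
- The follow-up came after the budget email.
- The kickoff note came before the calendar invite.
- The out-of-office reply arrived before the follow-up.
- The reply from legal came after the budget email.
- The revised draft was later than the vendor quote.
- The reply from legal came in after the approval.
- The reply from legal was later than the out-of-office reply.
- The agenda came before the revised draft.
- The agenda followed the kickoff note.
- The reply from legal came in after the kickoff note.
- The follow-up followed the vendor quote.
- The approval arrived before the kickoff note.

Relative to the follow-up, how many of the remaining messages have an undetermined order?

Forced before the follow-up: the budget email, the out-of-office reply, and the vendor quote.
That leaves the agenda, the approval, the calendar invite, the kickoff note, the reply from legal, and the revised draft with no forced order relative to the follow-up — 6.

6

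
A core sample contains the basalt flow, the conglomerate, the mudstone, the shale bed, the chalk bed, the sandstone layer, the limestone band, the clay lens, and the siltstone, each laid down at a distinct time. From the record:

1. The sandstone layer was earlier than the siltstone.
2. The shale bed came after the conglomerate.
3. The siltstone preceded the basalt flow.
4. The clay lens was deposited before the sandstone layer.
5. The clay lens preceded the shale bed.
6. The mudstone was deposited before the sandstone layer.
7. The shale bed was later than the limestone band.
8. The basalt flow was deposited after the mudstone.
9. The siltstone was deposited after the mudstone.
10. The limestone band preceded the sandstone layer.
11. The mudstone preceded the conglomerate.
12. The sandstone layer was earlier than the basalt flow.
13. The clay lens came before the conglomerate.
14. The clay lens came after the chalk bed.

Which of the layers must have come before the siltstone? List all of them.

Directly stated before the siltstone: the mudstone and the sandstone layer.
The chalk bed reaches the siltstone via the chalk bed → the clay lens → the sandstone layer → the siltstone.
The clay lens reaches the siltstone via the clay lens → the sandstone layer → the siltstone.
The limestone band reaches the siltstone via the limestone band → the sandstone layer → the siltstone.

the chalk bed, the clay lens, the limestone band, the mudstone, the sandstone layer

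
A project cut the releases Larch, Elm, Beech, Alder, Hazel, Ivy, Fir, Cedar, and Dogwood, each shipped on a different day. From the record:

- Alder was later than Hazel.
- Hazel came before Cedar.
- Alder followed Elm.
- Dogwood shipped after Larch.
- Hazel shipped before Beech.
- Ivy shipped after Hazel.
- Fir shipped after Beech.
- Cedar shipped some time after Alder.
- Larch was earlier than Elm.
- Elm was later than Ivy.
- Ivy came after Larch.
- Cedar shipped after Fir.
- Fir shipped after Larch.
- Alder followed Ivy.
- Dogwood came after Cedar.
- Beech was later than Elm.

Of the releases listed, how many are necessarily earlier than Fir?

5

Directly stated before Fir: Beech and Larch.
Elm reaches Fir via Elm → Beech → Fir.
Hazel reaches Fir via Hazel → Beech → Fir.
Ivy reaches Fir via Ivy → Elm → Beech → Fir.
No chain forces Cedar (or any of the others) ahead of Fir.
That's Beech, Elm, Hazel, Ivy, and Larch — 5 in all.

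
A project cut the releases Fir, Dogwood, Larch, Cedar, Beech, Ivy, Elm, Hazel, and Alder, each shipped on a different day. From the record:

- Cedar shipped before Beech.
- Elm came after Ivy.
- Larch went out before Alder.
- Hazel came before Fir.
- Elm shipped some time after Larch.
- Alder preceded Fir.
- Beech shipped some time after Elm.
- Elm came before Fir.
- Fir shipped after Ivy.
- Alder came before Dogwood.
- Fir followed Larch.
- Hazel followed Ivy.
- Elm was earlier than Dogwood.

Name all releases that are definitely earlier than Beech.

Directly stated before Beech: Cedar and Elm.
Ivy reaches Beech via Ivy → Elm → Beech.
Larch reaches Beech via Larch → Elm → Beech.
No chain forces Hazel (or any of the others) ahead of Beech.

Cedar, Elm, Ivy, Larch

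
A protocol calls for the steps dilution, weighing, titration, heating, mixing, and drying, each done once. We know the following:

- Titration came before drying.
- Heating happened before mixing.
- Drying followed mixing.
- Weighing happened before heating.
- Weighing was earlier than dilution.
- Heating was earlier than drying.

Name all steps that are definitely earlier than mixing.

heating, weighing

Directly stated before mixing: heating.
Weighing reaches mixing via weighing → heating → mixing.
No chain forces dilution (or any of the others) ahead of mixing.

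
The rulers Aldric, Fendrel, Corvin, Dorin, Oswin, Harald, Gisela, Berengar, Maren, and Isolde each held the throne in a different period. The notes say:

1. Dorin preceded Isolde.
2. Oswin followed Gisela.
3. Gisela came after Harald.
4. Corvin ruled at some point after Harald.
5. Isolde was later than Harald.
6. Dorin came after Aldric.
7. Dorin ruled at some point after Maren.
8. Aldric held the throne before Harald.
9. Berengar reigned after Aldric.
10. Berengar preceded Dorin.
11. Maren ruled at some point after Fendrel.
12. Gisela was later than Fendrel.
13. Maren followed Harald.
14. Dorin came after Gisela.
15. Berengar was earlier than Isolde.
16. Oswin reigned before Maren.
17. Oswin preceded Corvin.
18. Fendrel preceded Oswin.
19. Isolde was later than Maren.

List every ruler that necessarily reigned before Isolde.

Directly stated before Isolde: Berengar, Dorin, Harald, and Maren.
Aldric reaches Isolde via Aldric → Harald → Isolde.
Fendrel reaches Isolde via Fendrel → Maren → Isolde.
Gisela reaches Isolde via Gisela → Dorin → Isolde.
Likewise Oswin reaches Isolde by chaining the stated constraints.
No chain forces Corvin ahead of Isolde.

Aldric, Berengar, Dorin, Fendrel, Gisela, Harald, Maren, Oswin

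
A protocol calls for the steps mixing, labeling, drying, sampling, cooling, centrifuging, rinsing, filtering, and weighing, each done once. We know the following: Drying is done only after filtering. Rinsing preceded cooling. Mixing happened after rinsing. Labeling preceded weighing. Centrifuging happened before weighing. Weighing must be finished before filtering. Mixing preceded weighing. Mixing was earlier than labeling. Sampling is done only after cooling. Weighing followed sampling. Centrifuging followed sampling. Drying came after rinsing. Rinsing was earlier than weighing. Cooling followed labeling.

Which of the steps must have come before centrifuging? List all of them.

cooling, labeling, mixing, rinsing, sampling

Directly stated before centrifuging: sampling.
Cooling reaches centrifuging via cooling → sampling → centrifuging.
Labeling reaches centrifuging via labeling → cooling → sampling → centrifuging.
Mixing reaches centrifuging via mixing → labeling → cooling → sampling → centrifuging.
Likewise rinsing reaches centrifuging by chaining the stated constraints.
No chain forces weighing (or any of the others) ahead of centrifuging.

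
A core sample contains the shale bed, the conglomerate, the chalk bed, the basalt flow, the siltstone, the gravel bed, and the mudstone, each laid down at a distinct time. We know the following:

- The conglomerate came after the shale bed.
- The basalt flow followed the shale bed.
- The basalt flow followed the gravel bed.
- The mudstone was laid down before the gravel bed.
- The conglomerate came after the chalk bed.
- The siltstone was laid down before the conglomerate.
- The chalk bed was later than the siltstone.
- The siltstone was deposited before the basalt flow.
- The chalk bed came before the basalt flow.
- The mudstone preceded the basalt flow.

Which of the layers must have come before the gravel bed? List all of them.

the mudstone

Directly stated before the gravel bed: the mudstone.
No chain forces the siltstone (or any of the others) ahead of the gravel bed.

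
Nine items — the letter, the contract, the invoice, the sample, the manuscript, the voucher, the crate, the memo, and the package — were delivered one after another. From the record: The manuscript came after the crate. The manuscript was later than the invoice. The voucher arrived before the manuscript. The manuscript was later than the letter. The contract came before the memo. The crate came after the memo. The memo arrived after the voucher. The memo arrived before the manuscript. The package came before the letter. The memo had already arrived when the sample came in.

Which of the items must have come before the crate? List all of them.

Directly stated before the crate: the memo.
The contract reaches the crate via the contract → the memo → the crate.
The voucher reaches the crate via the voucher → the memo → the crate.
No chain forces the invoice (or any of the others) ahead of the crate.

the contract, the memo, the voucher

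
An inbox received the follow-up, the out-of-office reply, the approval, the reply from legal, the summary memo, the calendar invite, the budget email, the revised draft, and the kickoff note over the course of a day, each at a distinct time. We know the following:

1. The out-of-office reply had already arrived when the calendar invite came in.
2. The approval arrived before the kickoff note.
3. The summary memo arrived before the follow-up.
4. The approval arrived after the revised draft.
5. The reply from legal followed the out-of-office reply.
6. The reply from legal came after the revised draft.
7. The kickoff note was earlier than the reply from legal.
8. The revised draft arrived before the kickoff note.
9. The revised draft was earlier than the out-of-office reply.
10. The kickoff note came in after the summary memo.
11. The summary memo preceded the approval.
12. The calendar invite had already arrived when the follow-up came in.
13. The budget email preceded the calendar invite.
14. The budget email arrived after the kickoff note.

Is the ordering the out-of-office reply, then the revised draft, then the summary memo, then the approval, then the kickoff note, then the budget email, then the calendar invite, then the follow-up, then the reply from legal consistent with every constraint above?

no

The constraints require the revised draft before the out-of-office reply, but in the proposed sequence the out-of-office reply appears ahead of the revised draft. That one violation is enough.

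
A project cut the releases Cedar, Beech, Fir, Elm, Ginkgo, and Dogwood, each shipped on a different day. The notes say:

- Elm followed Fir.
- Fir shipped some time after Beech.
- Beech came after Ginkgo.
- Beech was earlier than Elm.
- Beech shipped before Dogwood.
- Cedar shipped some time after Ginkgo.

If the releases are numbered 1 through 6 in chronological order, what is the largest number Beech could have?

3

Beech must come before Dogwood, Elm, and Fir — 3 releases forced after it.
Everything else can be placed before Beech in some valid order, so Beech can sit as late as position 6 − 3 = 3.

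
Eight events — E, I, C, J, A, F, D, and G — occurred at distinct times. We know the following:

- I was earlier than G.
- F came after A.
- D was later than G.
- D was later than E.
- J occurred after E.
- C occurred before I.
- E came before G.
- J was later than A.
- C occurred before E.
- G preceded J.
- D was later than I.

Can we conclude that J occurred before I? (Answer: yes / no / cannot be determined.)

no

Tracing the constraints gives I → G → J, so I must come before J.
That means J cannot be before I.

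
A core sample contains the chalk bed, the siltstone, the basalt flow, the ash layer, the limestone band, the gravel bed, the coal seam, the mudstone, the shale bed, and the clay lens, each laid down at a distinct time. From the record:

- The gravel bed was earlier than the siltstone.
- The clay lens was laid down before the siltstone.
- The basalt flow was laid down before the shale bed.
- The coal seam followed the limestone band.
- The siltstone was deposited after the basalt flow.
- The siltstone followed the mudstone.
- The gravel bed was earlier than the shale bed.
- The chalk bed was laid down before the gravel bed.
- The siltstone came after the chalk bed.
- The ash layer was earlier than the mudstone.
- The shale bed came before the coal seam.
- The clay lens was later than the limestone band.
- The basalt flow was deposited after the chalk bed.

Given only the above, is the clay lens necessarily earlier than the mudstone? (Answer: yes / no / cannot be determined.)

cannot be determined

No chain of stated constraints runs from the clay lens to the mudstone, and none runs from the mudstone to the clay lens either.
So the relative order of the clay lens and the mudstone is not fixed by the given facts.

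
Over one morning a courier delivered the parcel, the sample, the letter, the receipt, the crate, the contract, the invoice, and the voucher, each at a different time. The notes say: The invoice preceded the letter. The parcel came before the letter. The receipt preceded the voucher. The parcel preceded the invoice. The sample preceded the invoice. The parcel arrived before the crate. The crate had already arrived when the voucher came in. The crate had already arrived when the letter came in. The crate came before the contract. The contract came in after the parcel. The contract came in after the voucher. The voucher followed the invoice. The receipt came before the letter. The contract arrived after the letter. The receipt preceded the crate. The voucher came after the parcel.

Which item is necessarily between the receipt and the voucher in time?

Tracing the constraints gives the receipt → the crate → the voucher, so the crate sits after the receipt and before the voucher.
No other item is forced both after the receipt and before the voucher.

the crate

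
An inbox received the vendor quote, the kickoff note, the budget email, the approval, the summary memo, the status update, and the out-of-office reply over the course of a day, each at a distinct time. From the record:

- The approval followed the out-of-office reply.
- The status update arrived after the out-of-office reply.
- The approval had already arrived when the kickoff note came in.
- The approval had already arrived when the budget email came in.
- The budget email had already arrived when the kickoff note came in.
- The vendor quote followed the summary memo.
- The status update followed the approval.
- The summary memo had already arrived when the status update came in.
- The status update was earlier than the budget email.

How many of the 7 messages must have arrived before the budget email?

4

Directly stated before the budget email: the approval and the status update.
The out-of-office reply reaches the budget email via the out-of-office reply → the status update → the budget email.
The summary memo reaches the budget email via the summary memo → the status update → the budget email.
That's the approval, the out-of-office reply, the status update, and the summary memo — 4 in all.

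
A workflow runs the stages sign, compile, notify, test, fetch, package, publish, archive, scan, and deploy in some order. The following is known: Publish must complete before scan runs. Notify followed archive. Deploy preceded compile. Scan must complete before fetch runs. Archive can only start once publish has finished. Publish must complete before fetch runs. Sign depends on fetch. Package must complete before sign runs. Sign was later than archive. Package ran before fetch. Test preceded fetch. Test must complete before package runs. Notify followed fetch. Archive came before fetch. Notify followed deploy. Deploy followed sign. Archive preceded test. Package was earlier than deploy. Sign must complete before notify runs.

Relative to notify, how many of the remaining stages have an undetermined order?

Forced before notify: archive, deploy, fetch, package, publish, scan, sign, and test.
That leaves compile with no forced order relative to notify — 1.

1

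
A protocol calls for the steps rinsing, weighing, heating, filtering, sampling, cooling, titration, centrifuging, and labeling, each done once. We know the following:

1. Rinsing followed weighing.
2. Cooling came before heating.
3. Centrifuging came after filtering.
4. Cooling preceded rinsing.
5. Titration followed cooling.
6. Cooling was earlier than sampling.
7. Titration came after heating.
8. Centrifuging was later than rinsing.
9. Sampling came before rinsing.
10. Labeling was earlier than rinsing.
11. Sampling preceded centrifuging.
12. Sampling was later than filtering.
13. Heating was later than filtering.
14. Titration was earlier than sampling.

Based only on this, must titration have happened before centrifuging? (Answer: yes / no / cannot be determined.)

Chain the constraints: titration → sampling → centrifuging. Each link is directly stated, so titration comes before centrifuging.

yes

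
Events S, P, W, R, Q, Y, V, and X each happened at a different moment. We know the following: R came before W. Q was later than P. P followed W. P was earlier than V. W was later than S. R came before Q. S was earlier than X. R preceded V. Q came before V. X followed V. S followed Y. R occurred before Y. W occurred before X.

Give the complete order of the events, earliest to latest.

The constraints fix every adjacent pair, so only one ordering works:
R → Y → S → W → P → Q → V → X.

R, Y, S, W, P, Q, V, X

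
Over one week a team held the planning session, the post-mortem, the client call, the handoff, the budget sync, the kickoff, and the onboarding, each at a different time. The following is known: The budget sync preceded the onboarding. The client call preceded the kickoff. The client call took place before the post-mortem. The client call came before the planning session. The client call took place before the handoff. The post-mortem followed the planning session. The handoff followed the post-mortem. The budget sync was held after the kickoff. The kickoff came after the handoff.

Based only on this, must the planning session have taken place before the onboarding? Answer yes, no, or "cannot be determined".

Chain the constraints: the planning session → the post-mortem → the handoff → the kickoff → the budget sync → the onboarding. Each link is directly stated, so the planning session comes before the onboarding.

yes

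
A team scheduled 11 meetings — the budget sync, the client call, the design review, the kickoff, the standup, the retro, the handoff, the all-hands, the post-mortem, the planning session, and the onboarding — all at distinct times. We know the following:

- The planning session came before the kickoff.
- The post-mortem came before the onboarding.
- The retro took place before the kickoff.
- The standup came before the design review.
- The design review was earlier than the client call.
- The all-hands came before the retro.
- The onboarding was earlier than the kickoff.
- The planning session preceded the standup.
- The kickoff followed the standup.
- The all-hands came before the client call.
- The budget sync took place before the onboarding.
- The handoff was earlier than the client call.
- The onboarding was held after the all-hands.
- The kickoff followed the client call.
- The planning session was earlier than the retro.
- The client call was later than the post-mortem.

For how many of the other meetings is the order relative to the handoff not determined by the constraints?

8

Forced after the handoff: the client call and the kickoff.
That leaves the all-hands, the budget sync, the design review, the onboarding, the planning session, the post-mortem, the retro, and the standup with no forced order relative to the handoff — 8.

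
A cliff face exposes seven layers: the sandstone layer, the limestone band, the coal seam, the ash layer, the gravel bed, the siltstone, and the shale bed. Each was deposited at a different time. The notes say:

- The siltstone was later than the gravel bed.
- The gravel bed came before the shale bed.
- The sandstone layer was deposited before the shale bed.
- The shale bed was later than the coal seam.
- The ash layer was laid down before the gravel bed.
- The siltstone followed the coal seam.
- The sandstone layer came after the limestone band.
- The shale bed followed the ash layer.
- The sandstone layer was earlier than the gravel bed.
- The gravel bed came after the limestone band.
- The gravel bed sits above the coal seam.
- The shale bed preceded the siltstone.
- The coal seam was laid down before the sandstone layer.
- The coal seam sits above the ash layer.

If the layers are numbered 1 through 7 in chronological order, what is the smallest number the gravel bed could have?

The ash layer, the coal seam, the limestone band, and the sandstone layer must all come before the gravel bed — 4 forced predecessors.
Nothing else is forced ahead of the gravel bed, so its earliest slot is position 4 + 1 = 5.

5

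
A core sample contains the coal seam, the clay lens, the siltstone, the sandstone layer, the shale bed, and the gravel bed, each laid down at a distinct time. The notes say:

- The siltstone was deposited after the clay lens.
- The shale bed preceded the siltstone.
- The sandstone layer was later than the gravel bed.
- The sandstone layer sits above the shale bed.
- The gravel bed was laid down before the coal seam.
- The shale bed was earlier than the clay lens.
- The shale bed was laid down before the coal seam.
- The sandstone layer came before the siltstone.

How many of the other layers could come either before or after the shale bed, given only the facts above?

Forced after the shale bed: the clay lens, the coal seam, the sandstone layer, and the siltstone.
That leaves the gravel bed with no forced order relative to the shale bed — 1.

1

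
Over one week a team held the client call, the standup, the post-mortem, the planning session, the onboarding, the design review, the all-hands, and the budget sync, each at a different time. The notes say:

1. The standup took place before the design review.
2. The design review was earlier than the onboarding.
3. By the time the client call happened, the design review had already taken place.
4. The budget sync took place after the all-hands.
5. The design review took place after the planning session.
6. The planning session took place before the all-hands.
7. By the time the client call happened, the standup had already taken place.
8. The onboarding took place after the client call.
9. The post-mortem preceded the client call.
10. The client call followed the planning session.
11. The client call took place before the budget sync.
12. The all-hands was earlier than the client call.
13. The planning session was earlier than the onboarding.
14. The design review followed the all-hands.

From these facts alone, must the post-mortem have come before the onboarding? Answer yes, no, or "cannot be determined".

Chain the constraints: the post-mortem → the client call → the onboarding. Each link is directly stated, so the post-mortem comes before the onboarding.

yes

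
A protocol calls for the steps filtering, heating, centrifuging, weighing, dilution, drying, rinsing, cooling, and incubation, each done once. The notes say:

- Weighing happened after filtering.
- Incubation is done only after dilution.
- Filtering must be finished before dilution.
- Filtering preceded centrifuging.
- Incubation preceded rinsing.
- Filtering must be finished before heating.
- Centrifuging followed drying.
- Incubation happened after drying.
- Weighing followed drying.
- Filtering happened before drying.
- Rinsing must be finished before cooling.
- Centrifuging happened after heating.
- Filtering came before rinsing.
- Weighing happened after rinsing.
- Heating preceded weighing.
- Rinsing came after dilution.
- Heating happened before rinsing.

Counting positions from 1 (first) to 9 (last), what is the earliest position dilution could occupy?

2

Filtering must come before dilution — 1 forced predecessor.
Nothing else is forced ahead of dilution, so its earliest slot is position 1 + 1 = 2.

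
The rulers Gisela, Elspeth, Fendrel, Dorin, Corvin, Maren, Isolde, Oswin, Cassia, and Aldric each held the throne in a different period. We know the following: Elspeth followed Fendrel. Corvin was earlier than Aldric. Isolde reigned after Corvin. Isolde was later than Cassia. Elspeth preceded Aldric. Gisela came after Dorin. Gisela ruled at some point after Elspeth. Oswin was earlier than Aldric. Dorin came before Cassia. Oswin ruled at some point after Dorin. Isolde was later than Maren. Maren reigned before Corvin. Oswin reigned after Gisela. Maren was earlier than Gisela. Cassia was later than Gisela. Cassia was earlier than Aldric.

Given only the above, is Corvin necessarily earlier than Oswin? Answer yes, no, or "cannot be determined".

No chain of stated constraints runs from Corvin to Oswin, and none runs from Oswin to Corvin either.
So the relative order of Corvin and Oswin is not fixed by the given facts.

cannot be determined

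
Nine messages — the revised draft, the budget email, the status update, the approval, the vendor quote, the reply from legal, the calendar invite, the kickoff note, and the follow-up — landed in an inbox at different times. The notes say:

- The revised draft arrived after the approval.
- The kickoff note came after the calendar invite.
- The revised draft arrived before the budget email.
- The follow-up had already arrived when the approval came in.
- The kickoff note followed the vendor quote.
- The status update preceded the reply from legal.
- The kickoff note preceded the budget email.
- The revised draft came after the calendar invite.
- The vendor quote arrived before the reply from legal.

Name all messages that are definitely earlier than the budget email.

the approval, the calendar invite, the follow-up, the kickoff note, the revised draft, the vendor quote

Directly stated before the budget email: the kickoff note and the revised draft.
The approval reaches the budget email via the approval → the revised draft → the budget email.
The calendar invite reaches the budget email via the calendar invite → the revised draft → the budget email.
The follow-up reaches the budget email via the follow-up → the approval → the revised draft → the budget email.
Likewise the vendor quote reaches the budget email by chaining the stated constraints.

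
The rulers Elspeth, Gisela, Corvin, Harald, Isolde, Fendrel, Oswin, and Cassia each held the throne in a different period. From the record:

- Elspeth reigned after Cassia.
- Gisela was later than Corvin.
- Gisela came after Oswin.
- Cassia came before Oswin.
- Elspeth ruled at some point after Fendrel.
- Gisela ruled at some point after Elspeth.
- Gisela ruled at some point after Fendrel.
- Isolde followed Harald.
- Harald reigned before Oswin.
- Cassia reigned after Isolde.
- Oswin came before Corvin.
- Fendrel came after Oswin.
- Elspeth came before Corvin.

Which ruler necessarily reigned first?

Harald

Harald has a chain of constraints placing them before every other ruler, so Harald must be first.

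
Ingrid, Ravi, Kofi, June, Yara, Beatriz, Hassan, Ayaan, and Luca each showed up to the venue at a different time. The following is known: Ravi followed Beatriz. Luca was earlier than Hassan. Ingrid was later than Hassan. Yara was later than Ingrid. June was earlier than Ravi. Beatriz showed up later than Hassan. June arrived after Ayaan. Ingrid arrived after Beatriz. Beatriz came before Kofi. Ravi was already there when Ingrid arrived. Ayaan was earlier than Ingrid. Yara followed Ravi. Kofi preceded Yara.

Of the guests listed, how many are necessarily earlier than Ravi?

5

Directly stated before Ravi: Beatriz and June.
Ayaan reaches Ravi via Ayaan → June → Ravi.
Hassan reaches Ravi via Hassan → Beatriz → Ravi.
Luca reaches Ravi via Luca → Hassan → Beatriz → Ravi.
No chain forces Yara (or any of the others) ahead of Ravi.
That's Ayaan, Beatriz, Hassan, June, and Luca — 5 in all.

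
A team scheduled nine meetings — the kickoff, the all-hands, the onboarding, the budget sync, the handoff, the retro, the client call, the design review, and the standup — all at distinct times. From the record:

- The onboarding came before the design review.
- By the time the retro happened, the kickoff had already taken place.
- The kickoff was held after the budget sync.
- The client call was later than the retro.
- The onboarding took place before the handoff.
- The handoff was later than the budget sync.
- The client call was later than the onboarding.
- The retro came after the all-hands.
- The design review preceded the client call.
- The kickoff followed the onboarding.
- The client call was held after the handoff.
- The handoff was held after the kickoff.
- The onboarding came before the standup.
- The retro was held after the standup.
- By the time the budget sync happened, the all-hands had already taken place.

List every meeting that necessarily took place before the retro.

the all-hands, the budget sync, the kickoff, the onboarding, the standup

Directly stated before the retro: the all-hands, the kickoff, and the standup.
The budget sync reaches the retro via the budget sync → the kickoff → the retro.
The onboarding reaches the retro via the onboarding → the standup → the retro.
No chain forces the handoff (or any of the others) ahead of the retro.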